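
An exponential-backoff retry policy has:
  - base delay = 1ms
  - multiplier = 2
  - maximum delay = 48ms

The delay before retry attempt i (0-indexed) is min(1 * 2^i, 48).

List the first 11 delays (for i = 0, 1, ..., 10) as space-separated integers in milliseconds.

Answer: 1 2 4 8 16 32 48 48 48 48 48

Derivation:
Computing each delay:
  i=0: min(1*2^0, 48) = 1
  i=1: min(1*2^1, 48) = 2
  i=2: min(1*2^2, 48) = 4
  i=3: min(1*2^3, 48) = 8
  i=4: min(1*2^4, 48) = 16
  i=5: min(1*2^5, 48) = 32
  i=6: min(1*2^6, 48) = 48
  i=7: min(1*2^7, 48) = 48
  i=8: min(1*2^8, 48) = 48
  i=9: min(1*2^9, 48) = 48
  i=10: min(1*2^10, 48) = 48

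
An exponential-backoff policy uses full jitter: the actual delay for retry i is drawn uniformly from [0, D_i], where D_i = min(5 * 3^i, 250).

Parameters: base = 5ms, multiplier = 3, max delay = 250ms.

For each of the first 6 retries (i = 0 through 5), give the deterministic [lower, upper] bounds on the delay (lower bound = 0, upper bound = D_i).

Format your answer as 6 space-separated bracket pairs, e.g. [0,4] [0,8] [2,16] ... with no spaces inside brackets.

Computing bounds per retry:
  i=0: D_i=min(5*3^0,250)=5, bounds=[0,5]
  i=1: D_i=min(5*3^1,250)=15, bounds=[0,15]
  i=2: D_i=min(5*3^2,250)=45, bounds=[0,45]
  i=3: D_i=min(5*3^3,250)=135, bounds=[0,135]
  i=4: D_i=min(5*3^4,250)=250, bounds=[0,250]
  i=5: D_i=min(5*3^5,250)=250, bounds=[0,250]

Answer: [0,5] [0,15] [0,45] [0,135] [0,250] [0,250]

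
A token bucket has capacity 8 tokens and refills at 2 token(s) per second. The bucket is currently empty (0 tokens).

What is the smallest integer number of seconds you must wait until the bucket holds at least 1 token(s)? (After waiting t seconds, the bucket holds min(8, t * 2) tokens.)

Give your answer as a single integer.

Need t * 2 >= 1, so t >= 1/2.
Smallest integer t = ceil(1/2) = 1.

Answer: 1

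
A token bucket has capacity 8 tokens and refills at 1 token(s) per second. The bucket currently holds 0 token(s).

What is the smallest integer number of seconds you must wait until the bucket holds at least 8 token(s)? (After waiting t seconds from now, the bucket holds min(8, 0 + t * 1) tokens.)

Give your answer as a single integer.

Answer: 8

Derivation:
Need 0 + t * 1 >= 8, so t >= 8/1.
Smallest integer t = ceil(8/1) = 8.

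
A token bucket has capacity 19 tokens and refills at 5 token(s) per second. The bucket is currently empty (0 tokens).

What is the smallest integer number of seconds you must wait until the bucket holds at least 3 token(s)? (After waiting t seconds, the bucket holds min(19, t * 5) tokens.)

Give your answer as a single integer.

Answer: 1

Derivation:
Need t * 5 >= 3, so t >= 3/5.
Smallest integer t = ceil(3/5) = 1.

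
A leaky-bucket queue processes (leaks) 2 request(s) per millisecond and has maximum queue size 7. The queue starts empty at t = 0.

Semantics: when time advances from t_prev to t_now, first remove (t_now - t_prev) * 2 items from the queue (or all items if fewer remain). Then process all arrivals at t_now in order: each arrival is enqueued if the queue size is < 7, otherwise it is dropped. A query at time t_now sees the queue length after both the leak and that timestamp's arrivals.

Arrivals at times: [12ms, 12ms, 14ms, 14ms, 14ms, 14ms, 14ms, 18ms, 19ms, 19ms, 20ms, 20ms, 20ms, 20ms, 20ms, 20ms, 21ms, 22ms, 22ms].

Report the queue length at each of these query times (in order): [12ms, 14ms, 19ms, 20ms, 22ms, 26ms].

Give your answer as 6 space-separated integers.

Queue lengths at query times:
  query t=12ms: backlog = 2
  query t=14ms: backlog = 5
  query t=19ms: backlog = 2
  query t=20ms: backlog = 6
  query t=22ms: backlog = 5
  query t=26ms: backlog = 0

Answer: 2 5 2 6 5 0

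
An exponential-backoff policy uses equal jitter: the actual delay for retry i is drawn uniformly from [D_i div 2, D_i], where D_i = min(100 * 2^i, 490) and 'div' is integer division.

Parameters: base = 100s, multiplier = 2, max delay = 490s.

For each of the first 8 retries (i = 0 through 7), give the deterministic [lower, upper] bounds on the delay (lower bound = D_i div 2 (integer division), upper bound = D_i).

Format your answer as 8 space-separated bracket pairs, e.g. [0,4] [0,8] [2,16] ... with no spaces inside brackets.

Answer: [50,100] [100,200] [200,400] [245,490] [245,490] [245,490] [245,490] [245,490]

Derivation:
Computing bounds per retry:
  i=0: D_i=min(100*2^0,490)=100, bounds=[50,100]
  i=1: D_i=min(100*2^1,490)=200, bounds=[100,200]
  i=2: D_i=min(100*2^2,490)=400, bounds=[200,400]
  i=3: D_i=min(100*2^3,490)=490, bounds=[245,490]
  i=4: D_i=min(100*2^4,490)=490, bounds=[245,490]
  i=5: D_i=min(100*2^5,490)=490, bounds=[245,490]
  i=6: D_i=min(100*2^6,490)=490, bounds=[245,490]
  i=7: D_i=min(100*2^7,490)=490, bounds=[245,490]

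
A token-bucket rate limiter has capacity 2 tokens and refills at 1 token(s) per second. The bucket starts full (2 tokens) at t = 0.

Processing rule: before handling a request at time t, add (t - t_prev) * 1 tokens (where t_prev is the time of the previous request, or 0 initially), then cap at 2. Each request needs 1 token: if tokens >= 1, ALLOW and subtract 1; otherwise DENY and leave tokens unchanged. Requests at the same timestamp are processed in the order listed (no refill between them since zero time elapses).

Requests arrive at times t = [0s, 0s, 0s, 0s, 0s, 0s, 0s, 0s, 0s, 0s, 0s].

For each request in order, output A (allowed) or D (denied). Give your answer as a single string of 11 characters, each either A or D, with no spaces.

Answer: AADDDDDDDDD

Derivation:
Simulating step by step:
  req#1 t=0s: ALLOW
  req#2 t=0s: ALLOW
  req#3 t=0s: DENY
  req#4 t=0s: DENY
  req#5 t=0s: DENY
  req#6 t=0s: DENY
  req#7 t=0s: DENY
  req#8 t=0s: DENY
  req#9 t=0s: DENY
  req#10 t=0s: DENY
  req#11 t=0s: DENY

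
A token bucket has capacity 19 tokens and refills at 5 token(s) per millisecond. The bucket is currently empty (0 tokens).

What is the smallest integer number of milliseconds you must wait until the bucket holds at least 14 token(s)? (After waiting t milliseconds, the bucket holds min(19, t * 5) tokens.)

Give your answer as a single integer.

Answer: 3

Derivation:
Need t * 5 >= 14, so t >= 14/5.
Smallest integer t = ceil(14/5) = 3.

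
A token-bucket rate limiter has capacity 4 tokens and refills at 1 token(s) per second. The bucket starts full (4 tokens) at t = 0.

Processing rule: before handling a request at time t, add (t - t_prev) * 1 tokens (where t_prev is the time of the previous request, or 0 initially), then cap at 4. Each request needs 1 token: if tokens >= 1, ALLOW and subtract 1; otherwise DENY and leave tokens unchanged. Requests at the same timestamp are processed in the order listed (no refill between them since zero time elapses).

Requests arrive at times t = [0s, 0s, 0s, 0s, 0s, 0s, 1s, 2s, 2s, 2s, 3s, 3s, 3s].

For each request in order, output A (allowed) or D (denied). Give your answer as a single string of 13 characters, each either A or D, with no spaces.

Answer: AAAADDAADDADD

Derivation:
Simulating step by step:
  req#1 t=0s: ALLOW
  req#2 t=0s: ALLOW
  req#3 t=0s: ALLOW
  req#4 t=0s: ALLOW
  req#5 t=0s: DENY
  req#6 t=0s: DENY
  req#7 t=1s: ALLOW
  req#8 t=2s: ALLOW
  req#9 t=2s: DENY
  req#10 t=2s: DENY
  req#11 t=3s: ALLOW
  req#12 t=3s: DENY
  req#13 t=3s: DENY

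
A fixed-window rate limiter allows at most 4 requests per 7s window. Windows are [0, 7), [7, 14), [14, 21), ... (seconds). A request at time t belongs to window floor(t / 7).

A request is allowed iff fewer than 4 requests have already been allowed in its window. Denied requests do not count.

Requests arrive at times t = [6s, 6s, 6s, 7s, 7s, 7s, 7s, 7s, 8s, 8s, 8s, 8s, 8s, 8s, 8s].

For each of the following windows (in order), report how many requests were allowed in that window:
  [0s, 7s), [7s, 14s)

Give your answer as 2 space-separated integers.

Answer: 3 4

Derivation:
Processing requests:
  req#1 t=6s (window 0): ALLOW
  req#2 t=6s (window 0): ALLOW
  req#3 t=6s (window 0): ALLOW
  req#4 t=7s (window 1): ALLOW
  req#5 t=7s (window 1): ALLOW
  req#6 t=7s (window 1): ALLOW
  req#7 t=7s (window 1): ALLOW
  req#8 t=7s (window 1): DENY
  req#9 t=8s (window 1): DENY
  req#10 t=8s (window 1): DENY
  req#11 t=8s (window 1): DENY
  req#12 t=8s (window 1): DENY
  req#13 t=8s (window 1): DENY
  req#14 t=8s (window 1): DENY
  req#15 t=8s (window 1): DENY

Allowed counts by window: 3 4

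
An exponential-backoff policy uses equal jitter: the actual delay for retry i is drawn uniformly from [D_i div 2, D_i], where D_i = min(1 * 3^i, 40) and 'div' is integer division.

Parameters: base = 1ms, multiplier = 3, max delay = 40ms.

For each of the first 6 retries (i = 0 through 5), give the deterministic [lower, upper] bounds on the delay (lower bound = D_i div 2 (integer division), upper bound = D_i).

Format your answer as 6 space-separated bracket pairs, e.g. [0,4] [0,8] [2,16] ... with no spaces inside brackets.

Computing bounds per retry:
  i=0: D_i=min(1*3^0,40)=1, bounds=[0,1]
  i=1: D_i=min(1*3^1,40)=3, bounds=[1,3]
  i=2: D_i=min(1*3^2,40)=9, bounds=[4,9]
  i=3: D_i=min(1*3^3,40)=27, bounds=[13,27]
  i=4: D_i=min(1*3^4,40)=40, bounds=[20,40]
  i=5: D_i=min(1*3^5,40)=40, bounds=[20,40]

Answer: [0,1] [1,3] [4,9] [13,27] [20,40] [20,40]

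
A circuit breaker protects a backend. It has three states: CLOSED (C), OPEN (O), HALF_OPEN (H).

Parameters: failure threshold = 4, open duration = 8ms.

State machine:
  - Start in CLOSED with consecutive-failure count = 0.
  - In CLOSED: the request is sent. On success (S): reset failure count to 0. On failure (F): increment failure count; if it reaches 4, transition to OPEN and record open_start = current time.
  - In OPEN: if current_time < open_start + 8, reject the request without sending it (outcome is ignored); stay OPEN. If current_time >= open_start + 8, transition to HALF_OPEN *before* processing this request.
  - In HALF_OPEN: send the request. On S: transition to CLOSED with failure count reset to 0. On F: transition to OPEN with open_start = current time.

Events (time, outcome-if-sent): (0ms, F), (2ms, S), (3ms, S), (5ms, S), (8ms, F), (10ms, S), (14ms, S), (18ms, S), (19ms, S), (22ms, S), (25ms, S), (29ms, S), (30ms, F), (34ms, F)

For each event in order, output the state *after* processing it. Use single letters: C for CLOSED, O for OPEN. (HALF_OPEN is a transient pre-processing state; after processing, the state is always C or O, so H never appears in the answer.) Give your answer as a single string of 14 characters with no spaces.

State after each event:
  event#1 t=0ms outcome=F: state=CLOSED
  event#2 t=2ms outcome=S: state=CLOSED
  event#3 t=3ms outcome=S: state=CLOSED
  event#4 t=5ms outcome=S: state=CLOSED
  event#5 t=8ms outcome=F: state=CLOSED
  event#6 t=10ms outcome=S: state=CLOSED
  event#7 t=14ms outcome=S: state=CLOSED
  event#8 t=18ms outcome=S: state=CLOSED
  event#9 t=19ms outcome=S: state=CLOSED
  event#10 t=22ms outcome=S: state=CLOSED
  event#11 t=25ms outcome=S: state=CLOSED
  event#12 t=29ms outcome=S: state=CLOSED
  event#13 t=30ms outcome=F: state=CLOSED
  event#14 t=34ms outcome=F: state=CLOSED

Answer: CCCCCCCCCCCCCC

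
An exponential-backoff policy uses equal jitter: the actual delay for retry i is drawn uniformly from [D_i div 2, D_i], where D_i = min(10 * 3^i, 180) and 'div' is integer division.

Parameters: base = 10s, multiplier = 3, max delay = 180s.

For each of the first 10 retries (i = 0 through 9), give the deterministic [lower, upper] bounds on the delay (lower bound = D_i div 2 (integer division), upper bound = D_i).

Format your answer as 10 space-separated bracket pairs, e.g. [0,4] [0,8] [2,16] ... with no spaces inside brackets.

Answer: [5,10] [15,30] [45,90] [90,180] [90,180] [90,180] [90,180] [90,180] [90,180] [90,180]

Derivation:
Computing bounds per retry:
  i=0: D_i=min(10*3^0,180)=10, bounds=[5,10]
  i=1: D_i=min(10*3^1,180)=30, bounds=[15,30]
  i=2: D_i=min(10*3^2,180)=90, bounds=[45,90]
  i=3: D_i=min(10*3^3,180)=180, bounds=[90,180]
  i=4: D_i=min(10*3^4,180)=180, bounds=[90,180]
  i=5: D_i=min(10*3^5,180)=180, bounds=[90,180]
  i=6: D_i=min(10*3^6,180)=180, bounds=[90,180]
  i=7: D_i=min(10*3^7,180)=180, bounds=[90,180]
  i=8: D_i=min(10*3^8,180)=180, bounds=[90,180]
  i=9: D_i=min(10*3^9,180)=180, bounds=[90,180]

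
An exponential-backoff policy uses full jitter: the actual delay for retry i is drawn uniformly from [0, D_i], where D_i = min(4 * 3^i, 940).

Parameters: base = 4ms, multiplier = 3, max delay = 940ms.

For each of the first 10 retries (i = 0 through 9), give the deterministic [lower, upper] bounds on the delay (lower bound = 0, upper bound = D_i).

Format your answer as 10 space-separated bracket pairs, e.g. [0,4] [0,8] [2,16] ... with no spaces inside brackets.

Answer: [0,4] [0,12] [0,36] [0,108] [0,324] [0,940] [0,940] [0,940] [0,940] [0,940]

Derivation:
Computing bounds per retry:
  i=0: D_i=min(4*3^0,940)=4, bounds=[0,4]
  i=1: D_i=min(4*3^1,940)=12, bounds=[0,12]
  i=2: D_i=min(4*3^2,940)=36, bounds=[0,36]
  i=3: D_i=min(4*3^3,940)=108, bounds=[0,108]
  i=4: D_i=min(4*3^4,940)=324, bounds=[0,324]
  i=5: D_i=min(4*3^5,940)=940, bounds=[0,940]
  i=6: D_i=min(4*3^6,940)=940, bounds=[0,940]
  i=7: D_i=min(4*3^7,940)=940, bounds=[0,940]
  i=8: D_i=min(4*3^8,940)=940, bounds=[0,940]
  i=9: D_i=min(4*3^9,940)=940, bounds=[0,940]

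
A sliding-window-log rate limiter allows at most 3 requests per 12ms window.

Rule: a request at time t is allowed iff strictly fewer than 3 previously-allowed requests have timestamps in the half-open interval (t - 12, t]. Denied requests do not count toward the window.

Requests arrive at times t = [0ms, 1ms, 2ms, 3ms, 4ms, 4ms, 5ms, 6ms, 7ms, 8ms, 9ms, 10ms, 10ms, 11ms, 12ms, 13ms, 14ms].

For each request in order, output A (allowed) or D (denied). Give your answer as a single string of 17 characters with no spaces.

Answer: AAADDDDDDDDDDDAAA

Derivation:
Tracking allowed requests in the window:
  req#1 t=0ms: ALLOW
  req#2 t=1ms: ALLOW
  req#3 t=2ms: ALLOW
  req#4 t=3ms: DENY
  req#5 t=4ms: DENY
  req#6 t=4ms: DENY
  req#7 t=5ms: DENY
  req#8 t=6ms: DENY
  req#9 t=7ms: DENY
  req#10 t=8ms: DENY
  req#11 t=9ms: DENY
  req#12 t=10ms: DENY
  req#13 t=10ms: DENY
  req#14 t=11ms: DENY
  req#15 t=12ms: ALLOW
  req#16 t=13ms: ALLOW
  req#17 t=14ms: ALLOW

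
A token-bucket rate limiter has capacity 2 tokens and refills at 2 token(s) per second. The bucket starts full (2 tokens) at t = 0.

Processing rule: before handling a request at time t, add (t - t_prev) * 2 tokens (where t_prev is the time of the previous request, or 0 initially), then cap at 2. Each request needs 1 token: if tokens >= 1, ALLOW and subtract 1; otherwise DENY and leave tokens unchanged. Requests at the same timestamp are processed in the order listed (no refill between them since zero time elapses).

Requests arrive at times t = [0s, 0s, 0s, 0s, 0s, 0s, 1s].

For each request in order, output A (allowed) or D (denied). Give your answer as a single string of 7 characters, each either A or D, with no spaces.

Answer: AADDDDA

Derivation:
Simulating step by step:
  req#1 t=0s: ALLOW
  req#2 t=0s: ALLOW
  req#3 t=0s: DENY
  req#4 t=0s: DENY
  req#5 t=0s: DENY
  req#6 t=0s: DENY
  req#7 t=1s: ALLOW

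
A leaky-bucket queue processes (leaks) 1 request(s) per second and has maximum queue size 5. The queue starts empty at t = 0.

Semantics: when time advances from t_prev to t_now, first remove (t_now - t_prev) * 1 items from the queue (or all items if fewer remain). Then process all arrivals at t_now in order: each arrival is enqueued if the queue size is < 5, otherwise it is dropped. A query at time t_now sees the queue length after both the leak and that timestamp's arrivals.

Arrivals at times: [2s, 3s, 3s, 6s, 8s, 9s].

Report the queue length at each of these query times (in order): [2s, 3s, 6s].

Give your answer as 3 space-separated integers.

Answer: 1 2 1

Derivation:
Queue lengths at query times:
  query t=2s: backlog = 1
  query t=3s: backlog = 2
  query t=6s: backlog = 1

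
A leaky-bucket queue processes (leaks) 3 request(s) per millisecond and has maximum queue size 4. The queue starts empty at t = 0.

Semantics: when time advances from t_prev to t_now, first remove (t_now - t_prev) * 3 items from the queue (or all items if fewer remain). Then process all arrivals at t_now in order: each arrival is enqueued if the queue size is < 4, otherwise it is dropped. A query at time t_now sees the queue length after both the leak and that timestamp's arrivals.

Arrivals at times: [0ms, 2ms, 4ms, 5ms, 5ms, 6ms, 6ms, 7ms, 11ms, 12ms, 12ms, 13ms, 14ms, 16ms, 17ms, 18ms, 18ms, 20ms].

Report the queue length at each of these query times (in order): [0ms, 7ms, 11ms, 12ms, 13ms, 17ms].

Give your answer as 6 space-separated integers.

Queue lengths at query times:
  query t=0ms: backlog = 1
  query t=7ms: backlog = 1
  query t=11ms: backlog = 1
  query t=12ms: backlog = 2
  query t=13ms: backlog = 1
  query t=17ms: backlog = 1

Answer: 1 1 1 2 1 1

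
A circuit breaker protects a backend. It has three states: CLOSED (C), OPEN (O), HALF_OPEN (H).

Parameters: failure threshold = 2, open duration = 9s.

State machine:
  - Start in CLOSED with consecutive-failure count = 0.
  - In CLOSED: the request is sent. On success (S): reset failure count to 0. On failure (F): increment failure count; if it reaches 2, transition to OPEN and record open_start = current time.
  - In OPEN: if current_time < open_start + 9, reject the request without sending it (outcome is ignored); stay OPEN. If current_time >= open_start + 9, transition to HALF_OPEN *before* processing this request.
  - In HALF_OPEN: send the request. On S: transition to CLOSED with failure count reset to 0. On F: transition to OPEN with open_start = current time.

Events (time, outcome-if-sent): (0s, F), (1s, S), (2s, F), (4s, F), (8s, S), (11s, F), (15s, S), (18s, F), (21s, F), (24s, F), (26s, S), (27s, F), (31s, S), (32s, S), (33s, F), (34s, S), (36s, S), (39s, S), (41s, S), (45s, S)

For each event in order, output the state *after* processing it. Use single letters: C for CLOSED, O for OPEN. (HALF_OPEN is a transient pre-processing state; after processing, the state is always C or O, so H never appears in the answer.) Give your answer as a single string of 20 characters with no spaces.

State after each event:
  event#1 t=0s outcome=F: state=CLOSED
  event#2 t=1s outcome=S: state=CLOSED
  event#3 t=2s outcome=F: state=CLOSED
  event#4 t=4s outcome=F: state=OPEN
  event#5 t=8s outcome=S: state=OPEN
  event#6 t=11s outcome=F: state=OPEN
  event#7 t=15s outcome=S: state=CLOSED
  event#8 t=18s outcome=F: state=CLOSED
  event#9 t=21s outcome=F: state=OPEN
  event#10 t=24s outcome=F: state=OPEN
  event#11 t=26s outcome=S: state=OPEN
  event#12 t=27s outcome=F: state=OPEN
  event#13 t=31s outcome=S: state=CLOSED
  event#14 t=32s outcome=S: state=CLOSED
  event#15 t=33s outcome=F: state=CLOSED
  event#16 t=34s outcome=S: state=CLOSED
  event#17 t=36s outcome=S: state=CLOSED
  event#18 t=39s outcome=S: state=CLOSED
  event#19 t=41s outcome=S: state=CLOSED
  event#20 t=45s outcome=S: state=CLOSED

Answer: CCCOOOCCOOOOCCCCCCCC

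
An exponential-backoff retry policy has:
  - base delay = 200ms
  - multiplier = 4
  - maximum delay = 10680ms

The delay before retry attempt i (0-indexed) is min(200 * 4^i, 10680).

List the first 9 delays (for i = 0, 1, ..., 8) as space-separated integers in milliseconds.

Answer: 200 800 3200 10680 10680 10680 10680 10680 10680

Derivation:
Computing each delay:
  i=0: min(200*4^0, 10680) = 200
  i=1: min(200*4^1, 10680) = 800
  i=2: min(200*4^2, 10680) = 3200
  i=3: min(200*4^3, 10680) = 10680
  i=4: min(200*4^4, 10680) = 10680
  i=5: min(200*4^5, 10680) = 10680
  i=6: min(200*4^6, 10680) = 10680
  i=7: min(200*4^7, 10680) = 10680
  i=8: min(200*4^8, 10680) = 10680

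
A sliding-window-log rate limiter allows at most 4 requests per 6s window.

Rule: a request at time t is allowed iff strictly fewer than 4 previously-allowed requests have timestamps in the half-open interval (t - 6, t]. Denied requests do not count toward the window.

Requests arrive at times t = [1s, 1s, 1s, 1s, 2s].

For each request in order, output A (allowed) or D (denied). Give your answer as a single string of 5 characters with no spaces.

Tracking allowed requests in the window:
  req#1 t=1s: ALLOW
  req#2 t=1s: ALLOW
  req#3 t=1s: ALLOW
  req#4 t=1s: ALLOW
  req#5 t=2s: DENY

Answer: AAAAD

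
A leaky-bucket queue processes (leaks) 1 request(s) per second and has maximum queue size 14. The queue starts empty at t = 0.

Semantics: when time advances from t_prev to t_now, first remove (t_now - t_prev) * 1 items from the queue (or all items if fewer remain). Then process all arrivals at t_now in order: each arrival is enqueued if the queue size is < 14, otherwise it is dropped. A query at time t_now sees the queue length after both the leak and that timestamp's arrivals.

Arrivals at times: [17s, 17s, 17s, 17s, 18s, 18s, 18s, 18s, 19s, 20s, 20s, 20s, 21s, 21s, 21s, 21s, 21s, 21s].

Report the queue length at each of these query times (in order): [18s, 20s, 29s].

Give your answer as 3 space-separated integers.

Queue lengths at query times:
  query t=18s: backlog = 7
  query t=20s: backlog = 9
  query t=29s: backlog = 6

Answer: 7 9 6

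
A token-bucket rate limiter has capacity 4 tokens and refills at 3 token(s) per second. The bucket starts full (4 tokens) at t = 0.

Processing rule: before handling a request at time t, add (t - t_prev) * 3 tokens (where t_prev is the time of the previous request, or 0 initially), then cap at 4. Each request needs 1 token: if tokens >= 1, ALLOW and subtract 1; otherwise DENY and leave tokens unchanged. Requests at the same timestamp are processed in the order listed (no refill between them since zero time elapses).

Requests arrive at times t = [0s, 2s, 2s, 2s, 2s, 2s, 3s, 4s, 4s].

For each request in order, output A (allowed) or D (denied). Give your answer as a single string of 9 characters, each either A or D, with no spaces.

Answer: AAAAADAAA

Derivation:
Simulating step by step:
  req#1 t=0s: ALLOW
  req#2 t=2s: ALLOW
  req#3 t=2s: ALLOW
  req#4 t=2s: ALLOW
  req#5 t=2s: ALLOW
  req#6 t=2s: DENY
  req#7 t=3s: ALLOW
  req#8 t=4s: ALLOW
  req#9 t=4s: ALLOW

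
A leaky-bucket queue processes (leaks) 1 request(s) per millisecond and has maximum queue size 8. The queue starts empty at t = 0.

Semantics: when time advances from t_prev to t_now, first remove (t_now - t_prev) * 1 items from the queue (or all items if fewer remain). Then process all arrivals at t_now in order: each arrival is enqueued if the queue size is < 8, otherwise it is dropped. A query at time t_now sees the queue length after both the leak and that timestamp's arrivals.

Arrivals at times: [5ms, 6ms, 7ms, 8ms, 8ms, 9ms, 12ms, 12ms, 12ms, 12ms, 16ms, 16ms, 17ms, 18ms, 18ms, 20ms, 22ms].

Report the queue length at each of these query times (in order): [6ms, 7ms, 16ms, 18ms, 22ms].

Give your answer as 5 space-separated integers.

Answer: 1 1 2 3 1

Derivation:
Queue lengths at query times:
  query t=6ms: backlog = 1
  query t=7ms: backlog = 1
  query t=16ms: backlog = 2
  query t=18ms: backlog = 3
  query t=22ms: backlog = 1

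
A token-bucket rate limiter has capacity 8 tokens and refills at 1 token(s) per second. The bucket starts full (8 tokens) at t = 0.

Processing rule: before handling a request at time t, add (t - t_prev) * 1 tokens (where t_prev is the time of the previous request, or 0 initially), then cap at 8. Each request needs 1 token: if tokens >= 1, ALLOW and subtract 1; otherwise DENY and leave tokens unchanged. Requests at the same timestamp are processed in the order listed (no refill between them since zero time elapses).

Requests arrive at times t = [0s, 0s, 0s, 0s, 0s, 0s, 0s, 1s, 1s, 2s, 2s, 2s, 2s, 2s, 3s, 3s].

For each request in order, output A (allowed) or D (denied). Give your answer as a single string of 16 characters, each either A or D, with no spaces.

Simulating step by step:
  req#1 t=0s: ALLOW
  req#2 t=0s: ALLOW
  req#3 t=0s: ALLOW
  req#4 t=0s: ALLOW
  req#5 t=0s: ALLOW
  req#6 t=0s: ALLOW
  req#7 t=0s: ALLOW
  req#8 t=1s: ALLOW
  req#9 t=1s: ALLOW
  req#10 t=2s: ALLOW
  req#11 t=2s: DENY
  req#12 t=2s: DENY
  req#13 t=2s: DENY
  req#14 t=2s: DENY
  req#15 t=3s: ALLOW
  req#16 t=3s: DENY

Answer: AAAAAAAAAADDDDAD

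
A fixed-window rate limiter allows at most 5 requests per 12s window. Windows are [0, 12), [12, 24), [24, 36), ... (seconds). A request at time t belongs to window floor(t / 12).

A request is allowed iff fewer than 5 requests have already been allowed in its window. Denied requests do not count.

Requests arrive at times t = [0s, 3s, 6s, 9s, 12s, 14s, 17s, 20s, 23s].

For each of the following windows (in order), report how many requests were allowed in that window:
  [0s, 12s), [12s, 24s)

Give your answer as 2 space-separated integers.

Answer: 4 5

Derivation:
Processing requests:
  req#1 t=0s (window 0): ALLOW
  req#2 t=3s (window 0): ALLOW
  req#3 t=6s (window 0): ALLOW
  req#4 t=9s (window 0): ALLOW
  req#5 t=12s (window 1): ALLOW
  req#6 t=14s (window 1): ALLOW
  req#7 t=17s (window 1): ALLOW
  req#8 t=20s (window 1): ALLOW
  req#9 t=23s (window 1): ALLOW

Allowed counts by window: 4 5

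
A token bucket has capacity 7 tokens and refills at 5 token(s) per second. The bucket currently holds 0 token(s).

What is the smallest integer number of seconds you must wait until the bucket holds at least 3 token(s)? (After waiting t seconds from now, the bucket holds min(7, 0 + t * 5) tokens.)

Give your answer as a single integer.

Answer: 1

Derivation:
Need 0 + t * 5 >= 3, so t >= 3/5.
Smallest integer t = ceil(3/5) = 1.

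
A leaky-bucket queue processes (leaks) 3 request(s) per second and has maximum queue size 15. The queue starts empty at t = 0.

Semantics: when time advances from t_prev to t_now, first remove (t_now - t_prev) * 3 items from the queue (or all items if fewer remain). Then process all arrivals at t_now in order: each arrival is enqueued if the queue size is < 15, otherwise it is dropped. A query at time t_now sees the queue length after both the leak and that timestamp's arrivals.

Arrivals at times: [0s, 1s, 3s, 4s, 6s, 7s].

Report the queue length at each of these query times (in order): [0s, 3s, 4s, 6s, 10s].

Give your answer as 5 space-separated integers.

Answer: 1 1 1 1 0

Derivation:
Queue lengths at query times:
  query t=0s: backlog = 1
  query t=3s: backlog = 1
  query t=4s: backlog = 1
  query t=6s: backlog = 1
  query t=10s: backlog = 0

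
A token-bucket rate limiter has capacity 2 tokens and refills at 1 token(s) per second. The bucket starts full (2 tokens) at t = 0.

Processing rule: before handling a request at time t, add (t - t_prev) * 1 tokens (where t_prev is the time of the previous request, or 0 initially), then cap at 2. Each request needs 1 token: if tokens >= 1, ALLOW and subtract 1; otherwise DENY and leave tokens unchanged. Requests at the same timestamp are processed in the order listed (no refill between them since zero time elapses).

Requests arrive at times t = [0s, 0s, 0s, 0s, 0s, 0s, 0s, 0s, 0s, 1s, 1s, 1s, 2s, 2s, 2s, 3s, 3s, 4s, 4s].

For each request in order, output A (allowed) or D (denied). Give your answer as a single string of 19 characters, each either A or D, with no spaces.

Simulating step by step:
  req#1 t=0s: ALLOW
  req#2 t=0s: ALLOW
  req#3 t=0s: DENY
  req#4 t=0s: DENY
  req#5 t=0s: DENY
  req#6 t=0s: DENY
  req#7 t=0s: DENY
  req#8 t=0s: DENY
  req#9 t=0s: DENY
  req#10 t=1s: ALLOW
  req#11 t=1s: DENY
  req#12 t=1s: DENY
  req#13 t=2s: ALLOW
  req#14 t=2s: DENY
  req#15 t=2s: DENY
  req#16 t=3s: ALLOW
  req#17 t=3s: DENY
  req#18 t=4s: ALLOW
  req#19 t=4s: DENY

Answer: AADDDDDDDADDADDADAD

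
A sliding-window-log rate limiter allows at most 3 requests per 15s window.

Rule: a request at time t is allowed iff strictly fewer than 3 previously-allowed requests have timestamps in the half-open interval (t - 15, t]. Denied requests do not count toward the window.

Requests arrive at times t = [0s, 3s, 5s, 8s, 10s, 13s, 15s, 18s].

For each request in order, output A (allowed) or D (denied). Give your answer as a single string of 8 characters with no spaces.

Answer: AAADDDAA

Derivation:
Tracking allowed requests in the window:
  req#1 t=0s: ALLOW
  req#2 t=3s: ALLOW
  req#3 t=5s: ALLOW
  req#4 t=8s: DENY
  req#5 t=10s: DENY
  req#6 t=13s: DENY
  req#7 t=15s: ALLOW
  req#8 t=18s: ALLOW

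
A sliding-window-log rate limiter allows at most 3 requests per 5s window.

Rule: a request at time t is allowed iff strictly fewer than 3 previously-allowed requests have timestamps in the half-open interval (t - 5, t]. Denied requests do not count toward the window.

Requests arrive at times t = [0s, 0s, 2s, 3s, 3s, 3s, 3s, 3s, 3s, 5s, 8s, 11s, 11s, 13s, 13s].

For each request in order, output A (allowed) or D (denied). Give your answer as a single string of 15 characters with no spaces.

Answer: AAADDDDDDAAAAAD

Derivation:
Tracking allowed requests in the window:
  req#1 t=0s: ALLOW
  req#2 t=0s: ALLOW
  req#3 t=2s: ALLOW
  req#4 t=3s: DENY
  req#5 t=3s: DENY
  req#6 t=3s: DENY
  req#7 t=3s: DENY
  req#8 t=3s: DENY
  req#9 t=3s: DENY
  req#10 t=5s: ALLOW
  req#11 t=8s: ALLOW
  req#12 t=11s: ALLOW
  req#13 t=11s: ALLOW
  req#14 t=13s: ALLOW
  req#15 t=13s: DENY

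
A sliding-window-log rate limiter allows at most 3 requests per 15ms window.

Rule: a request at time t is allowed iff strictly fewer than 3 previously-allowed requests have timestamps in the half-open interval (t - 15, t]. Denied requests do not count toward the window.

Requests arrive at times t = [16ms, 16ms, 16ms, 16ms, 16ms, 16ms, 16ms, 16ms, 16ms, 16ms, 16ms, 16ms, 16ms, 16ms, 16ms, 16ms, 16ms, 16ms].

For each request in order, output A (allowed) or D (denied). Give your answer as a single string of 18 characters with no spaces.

Tracking allowed requests in the window:
  req#1 t=16ms: ALLOW
  req#2 t=16ms: ALLOW
  req#3 t=16ms: ALLOW
  req#4 t=16ms: DENY
  req#5 t=16ms: DENY
  req#6 t=16ms: DENY
  req#7 t=16ms: DENY
  req#8 t=16ms: DENY
  req#9 t=16ms: DENY
  req#10 t=16ms: DENY
  req#11 t=16ms: DENY
  req#12 t=16ms: DENY
  req#13 t=16ms: DENY
  req#14 t=16ms: DENY
  req#15 t=16ms: DENY
  req#16 t=16ms: DENY
  req#17 t=16ms: DENY
  req#18 t=16ms: DENY

Answer: AAADDDDDDDDDDDDDDD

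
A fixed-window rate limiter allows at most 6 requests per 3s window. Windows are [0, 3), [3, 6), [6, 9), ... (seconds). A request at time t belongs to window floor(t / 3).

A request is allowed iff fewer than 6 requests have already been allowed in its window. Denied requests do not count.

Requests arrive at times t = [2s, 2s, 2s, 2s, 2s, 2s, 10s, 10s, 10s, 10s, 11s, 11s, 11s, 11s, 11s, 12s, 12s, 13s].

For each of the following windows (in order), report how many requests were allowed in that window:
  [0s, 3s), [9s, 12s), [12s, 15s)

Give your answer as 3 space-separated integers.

Processing requests:
  req#1 t=2s (window 0): ALLOW
  req#2 t=2s (window 0): ALLOW
  req#3 t=2s (window 0): ALLOW
  req#4 t=2s (window 0): ALLOW
  req#5 t=2s (window 0): ALLOW
  req#6 t=2s (window 0): ALLOW
  req#7 t=10s (window 3): ALLOW
  req#8 t=10s (window 3): ALLOW
  req#9 t=10s (window 3): ALLOW
  req#10 t=10s (window 3): ALLOW
  req#11 t=11s (window 3): ALLOW
  req#12 t=11s (window 3): ALLOW
  req#13 t=11s (window 3): DENY
  req#14 t=11s (window 3): DENY
  req#15 t=11s (window 3): DENY
  req#16 t=12s (window 4): ALLOW
  req#17 t=12s (window 4): ALLOW
  req#18 t=13s (window 4): ALLOW

Allowed counts by window: 6 6 3

Answer: 6 6 3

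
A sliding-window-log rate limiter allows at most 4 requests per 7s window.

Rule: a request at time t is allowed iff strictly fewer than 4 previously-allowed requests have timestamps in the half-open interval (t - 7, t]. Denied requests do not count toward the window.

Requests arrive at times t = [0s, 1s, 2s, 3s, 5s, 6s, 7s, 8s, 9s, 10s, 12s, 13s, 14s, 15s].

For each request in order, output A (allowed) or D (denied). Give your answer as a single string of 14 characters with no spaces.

Answer: AAAADDAAAADDAA

Derivation:
Tracking allowed requests in the window:
  req#1 t=0s: ALLOW
  req#2 t=1s: ALLOW
  req#3 t=2s: ALLOW
  req#4 t=3s: ALLOW
  req#5 t=5s: DENY
  req#6 t=6s: DENY
  req#7 t=7s: ALLOW
  req#8 t=8s: ALLOW
  req#9 t=9s: ALLOW
  req#10 t=10s: ALLOW
  req#11 t=12s: DENY
  req#12 t=13s: DENY
  req#13 t=14s: ALLOW
  req#14 t=15s: ALLOW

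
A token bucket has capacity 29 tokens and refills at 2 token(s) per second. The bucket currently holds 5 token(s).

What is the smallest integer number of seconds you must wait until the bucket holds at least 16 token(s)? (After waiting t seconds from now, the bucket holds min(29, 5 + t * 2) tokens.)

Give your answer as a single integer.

Answer: 6

Derivation:
Need 5 + t * 2 >= 16, so t >= 11/2.
Smallest integer t = ceil(11/2) = 6.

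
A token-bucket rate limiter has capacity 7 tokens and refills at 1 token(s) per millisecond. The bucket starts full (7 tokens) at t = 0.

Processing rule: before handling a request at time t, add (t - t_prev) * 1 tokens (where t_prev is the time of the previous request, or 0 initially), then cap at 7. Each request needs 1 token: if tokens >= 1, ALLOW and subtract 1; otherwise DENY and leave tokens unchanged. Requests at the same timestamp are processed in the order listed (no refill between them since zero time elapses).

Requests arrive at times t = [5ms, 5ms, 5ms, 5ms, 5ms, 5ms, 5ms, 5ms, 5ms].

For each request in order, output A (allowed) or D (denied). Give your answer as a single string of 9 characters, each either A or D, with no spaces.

Simulating step by step:
  req#1 t=5ms: ALLOW
  req#2 t=5ms: ALLOW
  req#3 t=5ms: ALLOW
  req#4 t=5ms: ALLOW
  req#5 t=5ms: ALLOW
  req#6 t=5ms: ALLOW
  req#7 t=5ms: ALLOW
  req#8 t=5ms: DENY
  req#9 t=5ms: DENY

Answer: AAAAAAADD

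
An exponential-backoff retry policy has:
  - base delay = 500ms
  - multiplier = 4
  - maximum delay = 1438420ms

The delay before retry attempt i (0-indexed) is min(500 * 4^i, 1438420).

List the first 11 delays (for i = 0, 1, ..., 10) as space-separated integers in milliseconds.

Computing each delay:
  i=0: min(500*4^0, 1438420) = 500
  i=1: min(500*4^1, 1438420) = 2000
  i=2: min(500*4^2, 1438420) = 8000
  i=3: min(500*4^3, 1438420) = 32000
  i=4: min(500*4^4, 1438420) = 128000
  i=5: min(500*4^5, 1438420) = 512000
  i=6: min(500*4^6, 1438420) = 1438420
  i=7: min(500*4^7, 1438420) = 1438420
  i=8: min(500*4^8, 1438420) = 1438420
  i=9: min(500*4^9, 1438420) = 1438420
  i=10: min(500*4^10, 1438420) = 1438420

Answer: 500 2000 8000 32000 128000 512000 1438420 1438420 1438420 1438420 1438420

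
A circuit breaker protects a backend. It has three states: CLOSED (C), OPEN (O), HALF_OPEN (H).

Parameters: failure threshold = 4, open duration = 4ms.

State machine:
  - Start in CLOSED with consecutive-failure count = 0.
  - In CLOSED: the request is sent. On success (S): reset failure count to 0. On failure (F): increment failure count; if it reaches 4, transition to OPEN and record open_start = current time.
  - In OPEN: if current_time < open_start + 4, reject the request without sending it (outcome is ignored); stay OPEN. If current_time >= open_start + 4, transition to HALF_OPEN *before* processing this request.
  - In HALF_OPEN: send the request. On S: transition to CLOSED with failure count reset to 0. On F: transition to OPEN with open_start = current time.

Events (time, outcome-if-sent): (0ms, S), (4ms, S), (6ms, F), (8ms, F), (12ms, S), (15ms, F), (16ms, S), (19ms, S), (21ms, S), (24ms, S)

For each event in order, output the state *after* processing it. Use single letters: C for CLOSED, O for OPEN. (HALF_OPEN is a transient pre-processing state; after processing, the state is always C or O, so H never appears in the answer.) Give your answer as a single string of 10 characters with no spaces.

Answer: CCCCCCCCCC

Derivation:
State after each event:
  event#1 t=0ms outcome=S: state=CLOSED
  event#2 t=4ms outcome=S: state=CLOSED
  event#3 t=6ms outcome=F: state=CLOSED
  event#4 t=8ms outcome=F: state=CLOSED
  event#5 t=12ms outcome=S: state=CLOSED
  event#6 t=15ms outcome=F: state=CLOSED
  event#7 t=16ms outcome=S: state=CLOSED
  event#8 t=19ms outcome=S: state=CLOSED
  event#9 t=21ms outcome=S: state=CLOSED
  event#10 t=24ms outcome=S: state=CLOSED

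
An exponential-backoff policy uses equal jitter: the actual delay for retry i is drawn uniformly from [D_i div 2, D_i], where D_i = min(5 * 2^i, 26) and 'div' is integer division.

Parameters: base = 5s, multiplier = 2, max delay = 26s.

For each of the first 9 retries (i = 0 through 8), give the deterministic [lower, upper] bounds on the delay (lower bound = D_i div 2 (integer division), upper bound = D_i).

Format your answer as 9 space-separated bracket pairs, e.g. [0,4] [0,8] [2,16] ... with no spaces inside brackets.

Answer: [2,5] [5,10] [10,20] [13,26] [13,26] [13,26] [13,26] [13,26] [13,26]

Derivation:
Computing bounds per retry:
  i=0: D_i=min(5*2^0,26)=5, bounds=[2,5]
  i=1: D_i=min(5*2^1,26)=10, bounds=[5,10]
  i=2: D_i=min(5*2^2,26)=20, bounds=[10,20]
  i=3: D_i=min(5*2^3,26)=26, bounds=[13,26]
  i=4: D_i=min(5*2^4,26)=26, bounds=[13,26]
  i=5: D_i=min(5*2^5,26)=26, bounds=[13,26]
  i=6: D_i=min(5*2^6,26)=26, bounds=[13,26]
  i=7: D_i=min(5*2^7,26)=26, bounds=[13,26]
  i=8: D_i=min(5*2^8,26)=26, bounds=[13,26]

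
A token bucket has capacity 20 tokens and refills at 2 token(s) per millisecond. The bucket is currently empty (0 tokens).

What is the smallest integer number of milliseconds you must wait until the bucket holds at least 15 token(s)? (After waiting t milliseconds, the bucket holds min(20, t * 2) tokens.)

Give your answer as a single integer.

Need t * 2 >= 15, so t >= 15/2.
Smallest integer t = ceil(15/2) = 8.

Answer: 8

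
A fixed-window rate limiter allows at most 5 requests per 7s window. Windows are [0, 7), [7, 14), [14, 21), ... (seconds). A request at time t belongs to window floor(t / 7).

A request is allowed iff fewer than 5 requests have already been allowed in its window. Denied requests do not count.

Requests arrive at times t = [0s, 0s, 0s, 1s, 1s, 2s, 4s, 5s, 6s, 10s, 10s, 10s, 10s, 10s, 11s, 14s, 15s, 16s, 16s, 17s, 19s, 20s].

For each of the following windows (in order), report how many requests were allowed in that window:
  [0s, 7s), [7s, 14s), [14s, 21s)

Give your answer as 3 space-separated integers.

Processing requests:
  req#1 t=0s (window 0): ALLOW
  req#2 t=0s (window 0): ALLOW
  req#3 t=0s (window 0): ALLOW
  req#4 t=1s (window 0): ALLOW
  req#5 t=1s (window 0): ALLOW
  req#6 t=2s (window 0): DENY
  req#7 t=4s (window 0): DENY
  req#8 t=5s (window 0): DENY
  req#9 t=6s (window 0): DENY
  req#10 t=10s (window 1): ALLOW
  req#11 t=10s (window 1): ALLOW
  req#12 t=10s (window 1): ALLOW
  req#13 t=10s (window 1): ALLOW
  req#14 t=10s (window 1): ALLOW
  req#15 t=11s (window 1): DENY
  req#16 t=14s (window 2): ALLOW
  req#17 t=15s (window 2): ALLOW
  req#18 t=16s (window 2): ALLOW
  req#19 t=16s (window 2): ALLOW
  req#20 t=17s (window 2): ALLOW
  req#21 t=19s (window 2): DENY
  req#22 t=20s (window 2): DENY

Allowed counts by window: 5 5 5

Answer: 5 5 5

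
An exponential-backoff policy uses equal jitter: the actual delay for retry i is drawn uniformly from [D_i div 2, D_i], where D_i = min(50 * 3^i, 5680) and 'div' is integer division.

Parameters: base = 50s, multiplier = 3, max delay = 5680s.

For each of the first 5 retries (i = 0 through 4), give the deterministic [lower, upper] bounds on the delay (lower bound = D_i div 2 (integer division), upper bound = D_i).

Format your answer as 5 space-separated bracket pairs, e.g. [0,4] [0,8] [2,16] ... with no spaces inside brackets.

Computing bounds per retry:
  i=0: D_i=min(50*3^0,5680)=50, bounds=[25,50]
  i=1: D_i=min(50*3^1,5680)=150, bounds=[75,150]
  i=2: D_i=min(50*3^2,5680)=450, bounds=[225,450]
  i=3: D_i=min(50*3^3,5680)=1350, bounds=[675,1350]
  i=4: D_i=min(50*3^4,5680)=4050, bounds=[2025,4050]

Answer: [25,50] [75,150] [225,450] [675,1350] [2025,4050]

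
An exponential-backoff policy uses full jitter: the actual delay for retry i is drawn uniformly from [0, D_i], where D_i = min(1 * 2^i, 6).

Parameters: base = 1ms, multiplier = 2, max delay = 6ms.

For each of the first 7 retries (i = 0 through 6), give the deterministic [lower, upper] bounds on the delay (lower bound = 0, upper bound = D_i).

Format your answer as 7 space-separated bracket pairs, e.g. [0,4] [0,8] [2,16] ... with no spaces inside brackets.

Answer: [0,1] [0,2] [0,4] [0,6] [0,6] [0,6] [0,6]

Derivation:
Computing bounds per retry:
  i=0: D_i=min(1*2^0,6)=1, bounds=[0,1]
  i=1: D_i=min(1*2^1,6)=2, bounds=[0,2]
  i=2: D_i=min(1*2^2,6)=4, bounds=[0,4]
  i=3: D_i=min(1*2^3,6)=6, bounds=[0,6]
  i=4: D_i=min(1*2^4,6)=6, bounds=[0,6]
  i=5: D_i=min(1*2^5,6)=6, bounds=[0,6]
  i=6: D_i=min(1*2^6,6)=6, bounds=[0,6]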